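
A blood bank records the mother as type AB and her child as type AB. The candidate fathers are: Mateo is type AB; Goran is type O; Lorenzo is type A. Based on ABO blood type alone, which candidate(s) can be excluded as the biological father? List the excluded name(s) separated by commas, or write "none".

Goran

A candidate is excluded only if no genotype consistent with his phenotype could produce a type AB child with a type AB mother.
Goran (type O): no genotype consistent with that phenotype can produce a type-AB child with a type-AB mother.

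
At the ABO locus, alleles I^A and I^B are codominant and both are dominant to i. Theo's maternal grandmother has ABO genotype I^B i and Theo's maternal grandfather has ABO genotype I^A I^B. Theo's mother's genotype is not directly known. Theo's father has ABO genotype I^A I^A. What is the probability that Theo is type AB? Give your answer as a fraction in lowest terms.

Theo's mother's ABO genotype from I^B i × I^A I^B: 1/4 I^A I^B, 1/4 I^A i, 1/4 I^B I^B, 1/4 I^B i.
Crossing each possibility with the father I^A I^A and summing P(type AB): 1/4·1/2 + 1/4·0 + 1/4·1 + 1/4·1/2 = 1/2.

1/2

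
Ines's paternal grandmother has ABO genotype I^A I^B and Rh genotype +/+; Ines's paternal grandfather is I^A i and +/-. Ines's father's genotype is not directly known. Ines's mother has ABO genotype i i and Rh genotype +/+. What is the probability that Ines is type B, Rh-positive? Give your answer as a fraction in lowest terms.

1/4

Ines's father's ABO genotype from I^A I^B × I^A i: 1/4 I^A I^A, 1/4 I^A I^B, 1/4 I^A i, 1/4 I^B i.
Crossing each possibility with the mother i i and summing P(type B): 1/4·0 + 1/4·1/2 + 1/4·0 + 1/4·1/2 = 1/4.
Similarly for Rh via the father's Rh distribution: P(Rh+) = 1.
Independent loci: 1/4 × 1 = 1/4.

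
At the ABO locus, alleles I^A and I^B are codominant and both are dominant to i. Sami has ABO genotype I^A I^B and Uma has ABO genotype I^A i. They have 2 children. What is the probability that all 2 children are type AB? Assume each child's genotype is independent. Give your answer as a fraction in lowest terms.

ABO cross I^A I^B × I^A i → 1/2 A, 1/4 B, 1/4 AB.
So P(type AB) = 1/4 per child.
All 2 independent: (1/4)^2 = 1/16.

1/16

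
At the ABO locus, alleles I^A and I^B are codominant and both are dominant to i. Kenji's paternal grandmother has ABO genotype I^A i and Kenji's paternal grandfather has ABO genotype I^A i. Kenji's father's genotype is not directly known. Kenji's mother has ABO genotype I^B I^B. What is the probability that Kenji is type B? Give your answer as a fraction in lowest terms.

Kenji's father's ABO genotype from I^A i × I^A i: 1/4 I^A I^A, 1/2 I^A i, 1/4 i i.
Crossing each possibility with the mother I^B I^B and summing P(type B): 1/4·0 + 1/2·1/2 + 1/4·1 = 1/2.

1/2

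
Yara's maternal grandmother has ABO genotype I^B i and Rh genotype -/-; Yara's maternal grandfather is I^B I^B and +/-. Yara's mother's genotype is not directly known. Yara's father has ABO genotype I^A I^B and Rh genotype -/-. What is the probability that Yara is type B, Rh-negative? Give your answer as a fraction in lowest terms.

Yara's mother's ABO genotype from I^B i × I^B I^B: 1/2 I^B I^B, 1/2 I^B i.
Crossing each possibility with the father I^A I^B and summing P(type B): 1/2·1/2 + 1/2·1/2 = 1/2.
Similarly for Rh via the mother's Rh distribution: P(Rh-) = 3/4.
Independent loci: 1/2 × 3/4 = 3/8.

3/8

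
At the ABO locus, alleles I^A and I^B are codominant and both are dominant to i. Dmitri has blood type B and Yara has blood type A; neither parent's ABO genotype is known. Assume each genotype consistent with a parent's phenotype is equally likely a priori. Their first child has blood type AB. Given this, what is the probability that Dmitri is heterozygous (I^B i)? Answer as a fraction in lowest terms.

1/3

Possible genotypes: Dmitri ∈ {I^B I^B, I^B i}; Yara ∈ {I^A I^A, I^A i}.
Weight each parental genotype pair by prior × P(type-AB child):
  I^B I^B × I^A I^A: posterior weight 4/9.
  I^B I^B × I^A i: posterior weight 2/9.
  I^B i × I^A I^A: posterior weight 2/9.
  I^B i × I^A i: posterior weight 1/9.
Sum the posterior weight over pairs where Dmitri is I^B i: 1/3.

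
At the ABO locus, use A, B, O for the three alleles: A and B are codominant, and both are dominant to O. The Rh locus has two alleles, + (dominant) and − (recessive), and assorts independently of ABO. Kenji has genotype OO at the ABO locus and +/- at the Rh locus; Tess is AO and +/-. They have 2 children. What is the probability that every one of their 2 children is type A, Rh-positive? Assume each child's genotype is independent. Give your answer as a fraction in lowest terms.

9/64

ABO cross OO × AO → 1/2 O, 1/2 A.
Rh cross +/- × +/- → 3/4 Rh+, 1/4 Rh-; so P(type A, Rh-positive) = 1/2 × 3/4 = 3/8 per child.
All 2 independent: (3/8)^2 = 9/64.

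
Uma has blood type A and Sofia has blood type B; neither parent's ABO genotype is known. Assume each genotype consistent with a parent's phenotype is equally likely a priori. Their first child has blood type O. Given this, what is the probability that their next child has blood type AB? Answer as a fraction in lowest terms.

1/4

Possible genotypes: Uma ∈ {AA, AO}; Sofia ∈ {BB, BO}.
Weight each parental genotype pair by prior × P(type-O child):
  AO × BO: posterior weight 1; P(next child type AB) = 1/4.
Weighted sum = 1/4.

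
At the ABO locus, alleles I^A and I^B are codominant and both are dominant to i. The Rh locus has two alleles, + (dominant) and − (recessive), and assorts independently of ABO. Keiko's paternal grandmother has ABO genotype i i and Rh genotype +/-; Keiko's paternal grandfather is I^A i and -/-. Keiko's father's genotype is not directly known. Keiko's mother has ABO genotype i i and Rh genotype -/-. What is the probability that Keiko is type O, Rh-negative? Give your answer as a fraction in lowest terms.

9/16

Keiko's father's ABO genotype from i i × I^A i: 1/2 I^A i, 1/2 i i.
Crossing each possibility with the mother i i and summing P(type O): 1/2·1/2 + 1/2·1 = 3/4.
Similarly for Rh via the father's Rh distribution: P(Rh-) = 3/4.
Independent loci: 3/4 × 3/4 = 9/16.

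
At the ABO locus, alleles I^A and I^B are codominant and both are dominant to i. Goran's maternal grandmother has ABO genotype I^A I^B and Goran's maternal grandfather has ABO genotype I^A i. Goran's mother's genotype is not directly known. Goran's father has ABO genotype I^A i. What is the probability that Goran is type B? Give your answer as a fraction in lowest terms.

Goran's mother's ABO genotype from I^A I^B × I^A i: 1/4 I^A I^A, 1/4 I^A I^B, 1/4 I^A i, 1/4 I^B i.
Crossing each possibility with the father I^A i and summing P(type B): 1/4·0 + 1/4·1/4 + 1/4·0 + 1/4·1/4 = 1/8.

1/8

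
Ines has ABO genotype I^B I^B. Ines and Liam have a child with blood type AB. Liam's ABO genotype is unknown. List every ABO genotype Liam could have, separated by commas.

For each candidate genotype of Liam, check whether crossing it with I^B I^B can produce every observed child phenotype.
  I^A I^A → possible child types {AB} ✓
  I^A I^B → possible child types {B, AB} ✓
  I^A i → possible child types {B, AB} ✓
  I^B I^B → possible child types {B} ✗
  I^B i → possible child types {B} ✗
  i i → possible child types {B} ✗

I^A I^A, I^A I^B, I^A i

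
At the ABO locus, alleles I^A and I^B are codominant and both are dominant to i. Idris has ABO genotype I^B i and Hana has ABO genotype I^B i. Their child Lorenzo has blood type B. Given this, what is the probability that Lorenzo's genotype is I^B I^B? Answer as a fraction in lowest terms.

1/3

Cross I^B i × I^B i → 1/4 I^B I^B, 1/2 I^B i, 1/4 i i.
Type-B genotypes among offspring: I^B I^B (1/4), I^B i (1/2); total 3/4.
P(I^B I^B | type B) = (1/4) / (3/4) = 1/3.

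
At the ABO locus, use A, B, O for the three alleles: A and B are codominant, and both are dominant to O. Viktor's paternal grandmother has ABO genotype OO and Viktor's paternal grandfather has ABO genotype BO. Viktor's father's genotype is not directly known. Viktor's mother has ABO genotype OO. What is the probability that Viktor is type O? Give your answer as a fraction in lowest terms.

Viktor's father's ABO genotype from OO × BO: 1/2 BO, 1/2 OO.
Crossing each possibility with the mother OO and summing P(type O): 1/2·1/2 + 1/2·1 = 3/4.

3/4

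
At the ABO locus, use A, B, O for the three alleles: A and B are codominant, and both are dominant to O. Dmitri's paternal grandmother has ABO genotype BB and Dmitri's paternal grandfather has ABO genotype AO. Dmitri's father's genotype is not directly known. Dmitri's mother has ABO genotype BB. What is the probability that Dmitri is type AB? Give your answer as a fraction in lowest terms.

Dmitri's father's ABO genotype from BB × AO: 1/2 AB, 1/2 BO.
Crossing each possibility with the mother BB and summing P(type AB): 1/2·1/2 + 1/2·0 = 1/4.

1/4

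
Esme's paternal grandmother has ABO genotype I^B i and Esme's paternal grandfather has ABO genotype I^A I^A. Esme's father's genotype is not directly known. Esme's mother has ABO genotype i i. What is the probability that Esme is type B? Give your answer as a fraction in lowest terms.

Esme's father's ABO genotype from I^B i × I^A I^A: 1/2 I^A I^B, 1/2 I^A i.
Crossing each possibility with the mother i i and summing P(type B): 1/2·1/2 + 1/2·0 = 1/4.

1/4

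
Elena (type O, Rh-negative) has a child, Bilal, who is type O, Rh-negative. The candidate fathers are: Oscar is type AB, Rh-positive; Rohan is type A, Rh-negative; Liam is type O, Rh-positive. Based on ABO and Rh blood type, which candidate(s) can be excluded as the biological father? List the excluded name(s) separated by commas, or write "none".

A candidate is excluded only if no genotype consistent with his phenotype could produce a type O, Rh-negative child with a type O, Rh-negative mother.
Oscar (type AB, Rh+): no genotype consistent with that phenotype can produce a type-O Rh- child with a type-O mother.

Oscar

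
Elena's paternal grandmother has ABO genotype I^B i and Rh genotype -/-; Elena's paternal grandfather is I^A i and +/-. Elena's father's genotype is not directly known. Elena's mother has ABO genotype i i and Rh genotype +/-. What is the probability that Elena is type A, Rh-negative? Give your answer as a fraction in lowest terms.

Elena's father's ABO genotype from I^B i × I^A i: 1/4 I^A I^B, 1/4 I^A i, 1/4 I^B i, 1/4 i i.
Crossing each possibility with the mother i i and summing P(type A): 1/4·1/2 + 1/4·1/2 + 1/4·0 + 1/4·0 = 1/4.
Similarly for Rh via the father's Rh distribution: P(Rh-) = 3/8.
Independent loci: 1/4 × 3/8 = 3/32.

3/32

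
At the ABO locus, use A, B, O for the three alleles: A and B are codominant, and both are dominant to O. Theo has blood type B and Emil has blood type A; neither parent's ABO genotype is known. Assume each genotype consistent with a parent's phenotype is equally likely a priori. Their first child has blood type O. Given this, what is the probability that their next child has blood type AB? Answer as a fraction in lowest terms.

1/4

Possible genotypes: Theo ∈ {BB, BO}; Emil ∈ {AA, AO}.
Weight each parental genotype pair by prior × P(type-O child):
  BO × AO: posterior weight 1; P(next child type AB) = 1/4.
Weighted sum = 1/4.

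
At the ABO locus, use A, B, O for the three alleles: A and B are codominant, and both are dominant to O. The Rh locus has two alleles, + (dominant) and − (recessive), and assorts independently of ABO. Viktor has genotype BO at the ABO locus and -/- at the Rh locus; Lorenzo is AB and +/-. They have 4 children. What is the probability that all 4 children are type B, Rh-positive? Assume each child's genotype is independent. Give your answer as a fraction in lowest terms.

ABO cross BO × AB → 1/4 A, 1/2 B, 1/4 AB.
Rh cross -/- × +/- → 1/2 Rh+, 1/2 Rh-; so P(type B, Rh-positive) = 1/2 × 1/2 = 1/4 per child.
All 4 independent: (1/4)^4 = 1/256.

1/256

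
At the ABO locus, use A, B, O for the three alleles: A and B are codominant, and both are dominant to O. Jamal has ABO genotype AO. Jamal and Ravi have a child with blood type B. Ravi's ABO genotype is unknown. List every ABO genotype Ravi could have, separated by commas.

AB, BB, BO

For each candidate genotype of Ravi, check whether crossing it with AO can produce every observed child phenotype.
  AA → possible child types {A} ✗
  AB → possible child types {A, B, AB} ✓
  AO → possible child types {O, A} ✗
  BB → possible child types {B, AB} ✓
  BO → possible child types {O, A, B, AB} ✓
  OO → possible child types {O, A} ✗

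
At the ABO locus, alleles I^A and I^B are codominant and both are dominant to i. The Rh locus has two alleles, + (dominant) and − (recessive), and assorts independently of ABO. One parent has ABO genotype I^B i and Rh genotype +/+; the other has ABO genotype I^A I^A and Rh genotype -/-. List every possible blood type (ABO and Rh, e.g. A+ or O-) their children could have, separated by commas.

A+, AB+

Gametes from I^B i × I^A I^A give offspring ABO genotypes I^A I^B, I^A i, i.e. phenotypes A, AB.
Rh cross +/+ × -/- → phenotypes Rh+.
Combining independently: A+, AB+.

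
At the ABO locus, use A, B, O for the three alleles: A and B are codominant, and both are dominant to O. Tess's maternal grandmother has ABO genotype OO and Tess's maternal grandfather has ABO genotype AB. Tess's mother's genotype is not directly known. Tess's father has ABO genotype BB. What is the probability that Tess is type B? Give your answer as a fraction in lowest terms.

3/4

Tess's mother's ABO genotype from OO × AB: 1/2 AO, 1/2 BO.
Crossing each possibility with the father BB and summing P(type B): 1/2·1/2 + 1/2·1 = 3/4.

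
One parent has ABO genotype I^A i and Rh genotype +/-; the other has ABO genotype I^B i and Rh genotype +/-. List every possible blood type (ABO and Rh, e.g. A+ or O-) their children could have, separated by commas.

Gametes from I^A i × I^B i give offspring ABO genotypes I^A I^B, I^A i, I^B i, i i, i.e. phenotypes O, A, B, AB.
Rh cross +/- × +/- → phenotypes Rh+, Rh-.
Combining independently: O+, O-, A+, A-, B+, B-, AB+, AB-.

O+, O-, A+, A-, B+, B-, AB+, AB-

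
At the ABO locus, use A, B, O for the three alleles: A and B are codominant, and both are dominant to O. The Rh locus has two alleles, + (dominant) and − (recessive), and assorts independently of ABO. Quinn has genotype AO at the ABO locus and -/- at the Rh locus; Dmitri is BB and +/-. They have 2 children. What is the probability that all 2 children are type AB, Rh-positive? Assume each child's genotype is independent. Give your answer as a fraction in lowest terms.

ABO cross AO × BB → 1/2 B, 1/2 AB.
Rh cross -/- × +/- → 1/2 Rh+, 1/2 Rh-; so P(type AB, Rh-positive) = 1/2 × 1/2 = 1/4 per child.
All 2 independent: (1/4)^2 = 1/16.

1/16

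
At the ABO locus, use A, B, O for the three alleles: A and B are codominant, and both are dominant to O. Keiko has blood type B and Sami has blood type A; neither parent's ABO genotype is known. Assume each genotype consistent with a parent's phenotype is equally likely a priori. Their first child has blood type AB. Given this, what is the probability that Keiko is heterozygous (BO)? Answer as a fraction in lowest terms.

Possible genotypes: Keiko ∈ {BB, BO}; Sami ∈ {AA, AO}.
Weight each parental genotype pair by prior × P(type-AB child):
  BB × AA: posterior weight 4/9.
  BB × AO: posterior weight 2/9.
  BO × AA: posterior weight 2/9.
  BO × AO: posterior weight 1/9.
Sum the posterior weight over pairs where Keiko is BO: 1/3.

1/3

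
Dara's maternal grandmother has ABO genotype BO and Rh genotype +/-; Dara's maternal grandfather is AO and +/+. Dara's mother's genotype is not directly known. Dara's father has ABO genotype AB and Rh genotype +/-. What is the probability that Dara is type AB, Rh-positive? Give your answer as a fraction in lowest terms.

Dara's mother's ABO genotype from BO × AO: 1/4 AB, 1/4 AO, 1/4 BO, 1/4 OO.
Crossing each possibility with the father AB and summing P(type AB): 1/4·1/2 + 1/4·1/4 + 1/4·1/4 + 1/4·0 = 1/4.
Similarly for Rh via the mother's Rh distribution: P(Rh+) = 7/8.
Independent loci: 1/4 × 7/8 = 7/32.

7/32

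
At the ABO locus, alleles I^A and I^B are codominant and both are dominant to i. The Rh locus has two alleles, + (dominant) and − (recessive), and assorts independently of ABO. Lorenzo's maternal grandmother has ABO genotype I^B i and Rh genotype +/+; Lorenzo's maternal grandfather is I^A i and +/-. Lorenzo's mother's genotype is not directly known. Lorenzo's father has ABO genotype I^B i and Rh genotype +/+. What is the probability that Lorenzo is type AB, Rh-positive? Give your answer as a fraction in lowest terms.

1/8

Lorenzo's mother's ABO genotype from I^B i × I^A i: 1/4 I^A I^B, 1/4 I^A i, 1/4 I^B i, 1/4 i i.
Crossing each possibility with the father I^B i and summing P(type AB): 1/4·1/4 + 1/4·1/4 + 1/4·0 + 1/4·0 = 1/8.
Similarly for Rh via the mother's Rh distribution: P(Rh+) = 1.
Independent loci: 1/8 × 1 = 1/8.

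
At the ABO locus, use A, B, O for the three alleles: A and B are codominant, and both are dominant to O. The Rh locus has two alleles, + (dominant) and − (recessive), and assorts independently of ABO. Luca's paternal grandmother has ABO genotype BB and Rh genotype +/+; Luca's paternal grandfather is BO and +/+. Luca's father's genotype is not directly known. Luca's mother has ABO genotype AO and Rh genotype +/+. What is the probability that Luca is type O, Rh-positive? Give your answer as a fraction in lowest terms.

Luca's father's ABO genotype from BB × BO: 1/2 BB, 1/2 BO.
Crossing each possibility with the mother AO and summing P(type O): 1/2·0 + 1/2·1/4 = 1/8.
Similarly for Rh via the father's Rh distribution: P(Rh+) = 1.
Independent loci: 1/8 × 1 = 1/8.

1/8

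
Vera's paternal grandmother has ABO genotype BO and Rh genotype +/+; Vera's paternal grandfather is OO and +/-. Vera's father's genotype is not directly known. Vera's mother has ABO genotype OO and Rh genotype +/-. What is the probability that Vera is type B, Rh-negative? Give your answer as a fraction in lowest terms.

1/32

Vera's father's ABO genotype from BO × OO: 1/2 BO, 1/2 OO.
Crossing each possibility with the mother OO and summing P(type B): 1/2·1/2 + 1/2·0 = 1/4.
Similarly for Rh via the father's Rh distribution: P(Rh-) = 1/8.
Independent loci: 1/4 × 1/8 = 1/32.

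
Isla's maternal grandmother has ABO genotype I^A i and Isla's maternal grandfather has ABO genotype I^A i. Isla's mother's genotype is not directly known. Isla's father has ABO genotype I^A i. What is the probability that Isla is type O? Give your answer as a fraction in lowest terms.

1/4

Isla's mother's ABO genotype from I^A i × I^A i: 1/4 I^A I^A, 1/2 I^A i, 1/4 i i.
Crossing each possibility with the father I^A i and summing P(type O): 1/4·0 + 1/2·1/4 + 1/4·1/2 = 1/4.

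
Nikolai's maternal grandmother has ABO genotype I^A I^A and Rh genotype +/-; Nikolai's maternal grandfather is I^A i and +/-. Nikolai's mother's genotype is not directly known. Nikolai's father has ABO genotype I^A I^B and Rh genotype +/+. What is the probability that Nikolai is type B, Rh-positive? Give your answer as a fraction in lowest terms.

Nikolai's mother's ABO genotype from I^A I^A × I^A i: 1/2 I^A I^A, 1/2 I^A i.
Crossing each possibility with the father I^A I^B and summing P(type B): 1/2·0 + 1/2·1/4 = 1/8.
Similarly for Rh via the mother's Rh distribution: P(Rh+) = 1.
Independent loci: 1/8 × 1 = 1/8.

1/8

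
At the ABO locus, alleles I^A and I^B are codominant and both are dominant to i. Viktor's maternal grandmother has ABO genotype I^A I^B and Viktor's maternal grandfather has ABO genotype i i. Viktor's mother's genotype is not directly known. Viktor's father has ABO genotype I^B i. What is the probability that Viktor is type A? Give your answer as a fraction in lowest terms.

1/8

Viktor's mother's ABO genotype from I^A I^B × i i: 1/2 I^A i, 1/2 I^B i.
Crossing each possibility with the father I^B i and summing P(type A): 1/2·1/4 + 1/2·0 = 1/8.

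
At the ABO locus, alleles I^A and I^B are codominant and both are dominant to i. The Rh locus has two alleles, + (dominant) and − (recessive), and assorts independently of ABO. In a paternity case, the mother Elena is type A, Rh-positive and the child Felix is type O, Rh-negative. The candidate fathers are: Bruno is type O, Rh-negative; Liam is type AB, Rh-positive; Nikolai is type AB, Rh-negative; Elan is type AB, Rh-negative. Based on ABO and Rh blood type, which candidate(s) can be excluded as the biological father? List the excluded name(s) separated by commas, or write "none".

Liam, Nikolai, Elan

A candidate is excluded only if no genotype consistent with his phenotype could produce a type O, Rh-negative child with a type A, Rh-positive mother.
Liam (type AB, Rh+): no genotype consistent with that phenotype can produce a type-O Rh- child with a type-A mother.
Nikolai (type AB, Rh-): no genotype consistent with that phenotype can produce a type-O Rh- child with a type-A mother.
Elan (type AB, Rh-): no genotype consistent with that phenotype can produce a type-O Rh- child with a type-A mother.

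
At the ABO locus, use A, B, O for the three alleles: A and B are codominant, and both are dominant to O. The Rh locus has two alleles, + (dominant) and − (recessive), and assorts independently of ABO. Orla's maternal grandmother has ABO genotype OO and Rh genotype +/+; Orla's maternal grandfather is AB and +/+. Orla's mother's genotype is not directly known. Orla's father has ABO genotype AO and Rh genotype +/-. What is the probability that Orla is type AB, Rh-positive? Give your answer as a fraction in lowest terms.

1/8

Orla's mother's ABO genotype from OO × AB: 1/2 AO, 1/2 BO.
Crossing each possibility with the father AO and summing P(type AB): 1/2·0 + 1/2·1/4 = 1/8.
Similarly for Rh via the mother's Rh distribution: P(Rh+) = 1.
Independent loci: 1/8 × 1 = 1/8.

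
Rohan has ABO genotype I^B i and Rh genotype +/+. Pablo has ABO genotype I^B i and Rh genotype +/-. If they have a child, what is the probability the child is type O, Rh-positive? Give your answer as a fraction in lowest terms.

ABO cross I^B i × I^B i → offspring phenotypes: 1/4 O, 3/4 B.
Rh cross +/+ × +/- → 1 Rh+.
Independent loci: P(type O, Rh-positive) = 1/4 × 1 = 1/4.

1/4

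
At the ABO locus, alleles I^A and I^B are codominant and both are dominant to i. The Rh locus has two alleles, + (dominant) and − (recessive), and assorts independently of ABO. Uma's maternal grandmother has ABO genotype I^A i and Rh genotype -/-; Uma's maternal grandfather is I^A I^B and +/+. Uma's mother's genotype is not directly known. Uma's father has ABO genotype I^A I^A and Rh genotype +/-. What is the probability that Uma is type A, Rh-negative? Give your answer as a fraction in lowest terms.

Uma's mother's ABO genotype from I^A i × I^A I^B: 1/4 I^A I^A, 1/4 I^A I^B, 1/4 I^A i, 1/4 I^B i.
Crossing each possibility with the father I^A I^A and summing P(type A): 1/4·1 + 1/4·1/2 + 1/4·1 + 1/4·1/2 = 3/4.
Similarly for Rh via the mother's Rh distribution: P(Rh-) = 1/4.
Independent loci: 3/4 × 1/4 = 3/16.

3/16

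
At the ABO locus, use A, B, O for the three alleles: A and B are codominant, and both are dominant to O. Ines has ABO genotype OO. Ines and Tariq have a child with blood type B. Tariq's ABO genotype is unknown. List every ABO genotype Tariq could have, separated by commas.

For each candidate genotype of Tariq, check whether crossing it with OO can produce every observed child phenotype.
  AA → possible child types {A} ✗
  AB → possible child types {A, B} ✓
  AO → possible child types {O, A} ✗
  BB → possible child types {B} ✓
  BO → possible child types {O, B} ✓
  OO → possible child types {O} ✗

AB, BB, BO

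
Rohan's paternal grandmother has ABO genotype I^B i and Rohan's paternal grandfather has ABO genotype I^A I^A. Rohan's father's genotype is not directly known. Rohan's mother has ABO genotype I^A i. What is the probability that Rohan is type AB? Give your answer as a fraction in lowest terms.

Rohan's father's ABO genotype from I^B i × I^A I^A: 1/2 I^A I^B, 1/2 I^A i.
Crossing each possibility with the mother I^A i and summing P(type AB): 1/2·1/4 + 1/2·0 = 1/8.

1/8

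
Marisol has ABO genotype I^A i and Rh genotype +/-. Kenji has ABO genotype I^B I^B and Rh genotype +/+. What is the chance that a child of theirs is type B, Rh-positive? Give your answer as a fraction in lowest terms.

ABO cross I^A i × I^B I^B → offspring phenotypes: 1/2 B, 1/2 AB.
Rh cross +/- × +/+ → 1 Rh+.
Independent loci: P(type B, Rh-positive) = 1/2 × 1 = 1/2.

1/2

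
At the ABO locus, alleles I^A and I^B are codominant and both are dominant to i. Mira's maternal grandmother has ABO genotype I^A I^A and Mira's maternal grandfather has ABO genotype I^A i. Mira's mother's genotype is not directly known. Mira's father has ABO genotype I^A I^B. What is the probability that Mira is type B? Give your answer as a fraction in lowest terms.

Mira's mother's ABO genotype from I^A I^A × I^A i: 1/2 I^A I^A, 1/2 I^A i.
Crossing each possibility with the father I^A I^B and summing P(type B): 1/2·0 + 1/2·1/4 = 1/8.

1/8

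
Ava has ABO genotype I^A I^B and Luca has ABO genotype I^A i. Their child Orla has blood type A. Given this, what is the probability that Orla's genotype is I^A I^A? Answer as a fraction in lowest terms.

1/2

Cross I^A I^B × I^A i → 1/4 I^A I^A, 1/4 I^A I^B, 1/4 I^A i, 1/4 I^B i.
Type-A genotypes among offspring: I^A I^A (1/4), I^A i (1/4); total 1/2.
P(I^A I^A | type A) = (1/4) / (1/2) = 1/2.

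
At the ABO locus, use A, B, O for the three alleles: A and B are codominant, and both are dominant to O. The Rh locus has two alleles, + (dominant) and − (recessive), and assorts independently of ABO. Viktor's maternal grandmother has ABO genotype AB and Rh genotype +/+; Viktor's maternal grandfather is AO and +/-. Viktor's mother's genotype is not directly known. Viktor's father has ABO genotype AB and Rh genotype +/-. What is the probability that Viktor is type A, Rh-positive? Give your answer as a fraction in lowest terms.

21/64

Viktor's mother's ABO genotype from AB × AO: 1/4 AA, 1/4 AB, 1/4 AO, 1/4 BO.
Crossing each possibility with the father AB and summing P(type A): 1/4·1/2 + 1/4·1/4 + 1/4·1/2 + 1/4·1/4 = 3/8.
Similarly for Rh via the mother's Rh distribution: P(Rh+) = 7/8.
Independent loci: 3/8 × 7/8 = 21/64.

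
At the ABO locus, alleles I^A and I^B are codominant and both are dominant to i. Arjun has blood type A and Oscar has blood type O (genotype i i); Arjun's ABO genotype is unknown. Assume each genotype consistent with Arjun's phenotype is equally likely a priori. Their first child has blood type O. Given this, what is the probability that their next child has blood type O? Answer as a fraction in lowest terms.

1/2

Possible genotypes: Arjun ∈ {I^A I^A, I^A i}; Oscar ∈ {i i}.
Weight each parental genotype pair by prior × P(type-O child):
  I^A i × i i: posterior weight 1; P(next child type O) = 1/2.
Weighted sum = 1/2.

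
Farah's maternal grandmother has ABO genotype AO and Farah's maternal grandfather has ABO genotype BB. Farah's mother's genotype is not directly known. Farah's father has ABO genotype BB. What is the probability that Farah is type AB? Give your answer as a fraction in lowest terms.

1/4

Farah's mother's ABO genotype from AO × BB: 1/2 AB, 1/2 BO.
Crossing each possibility with the father BB and summing P(type AB): 1/2·1/2 + 1/2·0 = 1/4.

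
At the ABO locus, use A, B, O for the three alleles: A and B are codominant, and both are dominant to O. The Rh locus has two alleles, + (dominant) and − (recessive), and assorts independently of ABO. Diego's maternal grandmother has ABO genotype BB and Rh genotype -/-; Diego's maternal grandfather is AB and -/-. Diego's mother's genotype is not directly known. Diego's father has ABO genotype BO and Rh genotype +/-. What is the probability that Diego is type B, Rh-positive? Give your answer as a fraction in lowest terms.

Diego's mother's ABO genotype from BB × AB: 1/2 AB, 1/2 BB.
Crossing each possibility with the father BO and summing P(type B): 1/2·1/2 + 1/2·1 = 3/4.
Similarly for Rh via the mother's Rh distribution: P(Rh+) = 1/2.
Independent loci: 3/4 × 1/2 = 3/8.

3/8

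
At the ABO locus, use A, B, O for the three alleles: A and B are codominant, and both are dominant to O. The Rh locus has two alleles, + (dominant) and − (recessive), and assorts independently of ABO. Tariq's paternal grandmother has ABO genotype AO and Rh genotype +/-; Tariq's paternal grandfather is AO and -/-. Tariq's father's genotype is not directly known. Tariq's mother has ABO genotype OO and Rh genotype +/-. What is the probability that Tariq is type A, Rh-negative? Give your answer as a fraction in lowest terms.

3/16

Tariq's father's ABO genotype from AO × AO: 1/4 AA, 1/2 AO, 1/4 OO.
Crossing each possibility with the mother OO and summing P(type A): 1/4·1 + 1/2·1/2 + 1/4·0 = 1/2.
Similarly for Rh via the father's Rh distribution: P(Rh-) = 3/8.
Independent loci: 1/2 × 3/8 = 3/16.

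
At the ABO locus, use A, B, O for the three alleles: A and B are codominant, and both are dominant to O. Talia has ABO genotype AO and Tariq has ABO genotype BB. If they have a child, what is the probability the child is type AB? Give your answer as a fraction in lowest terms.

1/2

ABO cross AO × BB → offspring phenotypes: 1/2 B, 1/2 AB.
So P(type AB) = 1/2.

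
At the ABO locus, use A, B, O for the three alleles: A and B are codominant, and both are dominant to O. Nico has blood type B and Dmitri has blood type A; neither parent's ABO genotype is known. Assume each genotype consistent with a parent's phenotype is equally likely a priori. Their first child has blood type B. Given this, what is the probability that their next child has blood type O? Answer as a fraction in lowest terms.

Possible genotypes: Nico ∈ {BB, BO}; Dmitri ∈ {AA, AO}.
Weight each parental genotype pair by prior × P(type-B child):
  BB × AO: posterior weight 2/3; P(next child type O) = 0.
  BO × AO: posterior weight 1/3; P(next child type O) = 1/4.
Weighted sum = 1/12.

1/12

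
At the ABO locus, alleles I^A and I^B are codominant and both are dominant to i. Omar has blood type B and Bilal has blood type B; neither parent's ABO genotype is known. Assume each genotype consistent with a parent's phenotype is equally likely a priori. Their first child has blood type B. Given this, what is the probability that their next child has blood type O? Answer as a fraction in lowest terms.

Possible genotypes: Omar ∈ {I^B I^B, I^B i}; Bilal ∈ {I^B I^B, I^B i}.
Weight each parental genotype pair by prior × P(type-B child):
  I^B I^B × I^B I^B: posterior weight 4/15; P(next child type O) = 0.
  I^B I^B × I^B i: posterior weight 4/15; P(next child type O) = 0.
  I^B i × I^B I^B: posterior weight 4/15; P(next child type O) = 0.
  I^B i × I^B i: posterior weight 1/5; P(next child type O) = 1/4.
Weighted sum = 1/20.

1/20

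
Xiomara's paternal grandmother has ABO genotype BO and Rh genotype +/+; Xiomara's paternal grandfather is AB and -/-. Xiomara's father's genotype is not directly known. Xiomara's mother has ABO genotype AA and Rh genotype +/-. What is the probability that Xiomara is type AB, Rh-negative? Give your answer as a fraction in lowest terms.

1/8

Xiomara's father's ABO genotype from BO × AB: 1/4 AB, 1/4 AO, 1/4 BB, 1/4 BO.
Crossing each possibility with the mother AA and summing P(type AB): 1/4·1/2 + 1/4·0 + 1/4·1 + 1/4·1/2 = 1/2.
Similarly for Rh via the father's Rh distribution: P(Rh-) = 1/4.
Independent loci: 1/2 × 1/4 = 1/8.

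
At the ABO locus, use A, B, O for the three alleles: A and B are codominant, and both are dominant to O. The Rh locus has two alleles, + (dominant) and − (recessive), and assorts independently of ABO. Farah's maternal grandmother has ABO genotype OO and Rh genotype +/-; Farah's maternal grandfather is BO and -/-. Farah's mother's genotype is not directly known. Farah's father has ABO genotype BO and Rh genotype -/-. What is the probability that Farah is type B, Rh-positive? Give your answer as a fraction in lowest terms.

Farah's mother's ABO genotype from OO × BO: 1/2 BO, 1/2 OO.
Crossing each possibility with the father BO and summing P(type B): 1/2·3/4 + 1/2·1/2 = 5/8.
Similarly for Rh via the mother's Rh distribution: P(Rh+) = 1/4.
Independent loci: 5/8 × 1/4 = 5/32.

5/32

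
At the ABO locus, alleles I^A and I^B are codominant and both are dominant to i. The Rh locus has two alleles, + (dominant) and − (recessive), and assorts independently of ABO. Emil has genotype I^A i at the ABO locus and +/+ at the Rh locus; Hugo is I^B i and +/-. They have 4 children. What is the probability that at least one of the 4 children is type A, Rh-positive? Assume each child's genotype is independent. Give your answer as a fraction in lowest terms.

175/256

ABO cross I^A i × I^B i → 1/4 O, 1/4 A, 1/4 B, 1/4 AB.
Rh cross +/+ × +/- → 1 Rh+; so P(type A, Rh-positive) = 1/4 × 1 = 1/4 per child.
P(none) = (3/4)^4 = 81/256; P(at least one) = 1 − 81/256 = 175/256.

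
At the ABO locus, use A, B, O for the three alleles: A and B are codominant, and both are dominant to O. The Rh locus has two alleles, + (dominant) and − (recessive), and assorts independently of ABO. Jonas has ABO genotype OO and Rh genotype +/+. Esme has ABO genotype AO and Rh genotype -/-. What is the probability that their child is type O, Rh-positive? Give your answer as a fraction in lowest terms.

1/2

ABO cross OO × AO → offspring phenotypes: 1/2 O, 1/2 A.
Rh cross +/+ × -/- → 1 Rh+.
Independent loci: P(type O, Rh-positive) = 1/2 × 1 = 1/2.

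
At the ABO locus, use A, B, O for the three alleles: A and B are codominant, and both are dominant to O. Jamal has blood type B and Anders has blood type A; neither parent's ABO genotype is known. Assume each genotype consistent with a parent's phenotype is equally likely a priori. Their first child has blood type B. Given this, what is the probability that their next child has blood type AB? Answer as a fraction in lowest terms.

Possible genotypes: Jamal ∈ {BB, BO}; Anders ∈ {AA, AO}.
Weight each parental genotype pair by prior × P(type-B child):
  BB × AO: posterior weight 2/3; P(next child type AB) = 1/2.
  BO × AO: posterior weight 1/3; P(next child type AB) = 1/4.
Weighted sum = 5/12.

5/12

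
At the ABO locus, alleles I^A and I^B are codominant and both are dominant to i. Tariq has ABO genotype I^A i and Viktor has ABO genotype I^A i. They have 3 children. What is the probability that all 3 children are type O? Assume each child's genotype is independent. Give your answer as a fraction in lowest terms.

1/64

ABO cross I^A i × I^A i → 1/4 O, 3/4 A.
So P(type O) = 1/4 per child.
All 3 independent: (1/4)^3 = 1/64.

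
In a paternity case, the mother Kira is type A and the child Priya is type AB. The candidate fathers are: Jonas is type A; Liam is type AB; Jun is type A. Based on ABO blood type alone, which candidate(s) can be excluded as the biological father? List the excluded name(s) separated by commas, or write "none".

A candidate is excluded only if no genotype consistent with his phenotype could produce a type AB child with a type A mother.
Jonas (type A): no genotype consistent with that phenotype can produce a type-AB child with a type-A mother.
Jun (type A): no genotype consistent with that phenotype can produce a type-AB child with a type-A mother.

Jonas, Jun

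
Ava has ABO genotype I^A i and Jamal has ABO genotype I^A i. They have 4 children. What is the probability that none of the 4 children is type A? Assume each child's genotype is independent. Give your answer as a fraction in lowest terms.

ABO cross I^A i × I^A i → 1/4 O, 3/4 A.
So P(type A) = 3/4 per child.
P(not type A) = 1/4 for one child; (1/4)^4 = 1/256.

1/256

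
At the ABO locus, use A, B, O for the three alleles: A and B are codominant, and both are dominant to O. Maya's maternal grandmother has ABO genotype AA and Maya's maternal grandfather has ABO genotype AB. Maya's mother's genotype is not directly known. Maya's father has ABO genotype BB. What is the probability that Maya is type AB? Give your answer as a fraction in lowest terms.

3/4

Maya's mother's ABO genotype from AA × AB: 1/2 AA, 1/2 AB.
Crossing each possibility with the father BB and summing P(type AB): 1/2·1 + 1/2·1/2 = 3/4.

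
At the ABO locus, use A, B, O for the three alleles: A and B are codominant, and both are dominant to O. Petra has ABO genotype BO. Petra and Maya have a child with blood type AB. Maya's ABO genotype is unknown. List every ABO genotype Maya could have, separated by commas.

AA, AB, AO

For each candidate genotype of Maya, check whether crossing it with BO can produce every observed child phenotype.
  AA → possible child types {A, AB} ✓
  AB → possible child types {A, B, AB} ✓
  AO → possible child types {O, A, B, AB} ✓
  BB → possible child types {B} ✗
  BO → possible child types {O, B} ✗
  OO → possible child types {O, B} ✗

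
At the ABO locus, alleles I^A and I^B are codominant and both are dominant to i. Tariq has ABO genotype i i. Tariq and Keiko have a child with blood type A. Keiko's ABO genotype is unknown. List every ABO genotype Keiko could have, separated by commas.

For each candidate genotype of Keiko, check whether crossing it with i i can produce every observed child phenotype.
  I^A I^A → possible child types {A} ✓
  I^A I^B → possible child types {A, B} ✓
  I^A i → possible child types {O, A} ✓
  I^B I^B → possible child types {B} ✗
  I^B i → possible child types {O, B} ✗
  i i → possible child types {O} ✗

I^A I^A, I^A I^B, I^A i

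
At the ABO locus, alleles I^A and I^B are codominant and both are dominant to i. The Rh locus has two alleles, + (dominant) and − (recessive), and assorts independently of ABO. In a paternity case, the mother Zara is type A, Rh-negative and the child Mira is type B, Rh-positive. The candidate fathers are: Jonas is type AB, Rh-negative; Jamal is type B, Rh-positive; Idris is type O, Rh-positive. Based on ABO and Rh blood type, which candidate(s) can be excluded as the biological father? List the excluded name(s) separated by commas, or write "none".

Jonas, Idris

A candidate is excluded only if no genotype consistent with his phenotype could produce a type B, Rh-positive child with a type A, Rh-negative mother.
Jonas (type AB, Rh-): no genotype consistent with that phenotype can produce a type-B Rh+ child with a type-A mother.
Idris (type O, Rh+): no genotype consistent with that phenotype can produce a type-B Rh+ child with a type-A mother.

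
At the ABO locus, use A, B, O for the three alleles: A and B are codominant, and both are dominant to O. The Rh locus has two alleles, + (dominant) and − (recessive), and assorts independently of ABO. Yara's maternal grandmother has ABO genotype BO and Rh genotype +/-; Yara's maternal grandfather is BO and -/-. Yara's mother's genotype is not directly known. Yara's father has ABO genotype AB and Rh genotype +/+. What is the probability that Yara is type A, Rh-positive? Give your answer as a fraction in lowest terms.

1/4

Yara's mother's ABO genotype from BO × BO: 1/4 BB, 1/2 BO, 1/4 OO.
Crossing each possibility with the father AB and summing P(type A): 1/4·0 + 1/2·1/4 + 1/4·1/2 = 1/4.
Similarly for Rh via the mother's Rh distribution: P(Rh+) = 1.
Independent loci: 1/4 × 1 = 1/4.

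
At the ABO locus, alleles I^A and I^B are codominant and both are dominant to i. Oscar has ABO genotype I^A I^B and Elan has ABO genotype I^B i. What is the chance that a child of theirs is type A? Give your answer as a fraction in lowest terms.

1/4

ABO cross I^A I^B × I^B i → offspring phenotypes: 1/4 A, 1/2 B, 1/4 AB.
So P(type A) = 1/4.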